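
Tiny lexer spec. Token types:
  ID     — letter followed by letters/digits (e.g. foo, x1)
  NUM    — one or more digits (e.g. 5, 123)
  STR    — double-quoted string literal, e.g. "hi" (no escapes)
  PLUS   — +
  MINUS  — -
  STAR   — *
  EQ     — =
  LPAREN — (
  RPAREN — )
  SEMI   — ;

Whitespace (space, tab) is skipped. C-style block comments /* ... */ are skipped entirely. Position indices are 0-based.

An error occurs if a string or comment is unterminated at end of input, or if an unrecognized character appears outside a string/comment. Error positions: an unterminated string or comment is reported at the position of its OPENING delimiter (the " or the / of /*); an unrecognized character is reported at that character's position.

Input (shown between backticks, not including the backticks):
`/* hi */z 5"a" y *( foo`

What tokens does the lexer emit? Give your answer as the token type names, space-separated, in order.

pos=0: enter COMMENT mode (saw '/*')
exit COMMENT mode (now at pos=8)
pos=8: emit ID 'z' (now at pos=9)
pos=10: emit NUM '5' (now at pos=11)
pos=11: enter STRING mode
pos=11: emit STR "a" (now at pos=14)
pos=15: emit ID 'y' (now at pos=16)
pos=17: emit STAR '*'
pos=18: emit LPAREN '('
pos=20: emit ID 'foo' (now at pos=23)
DONE. 7 tokens: [ID, NUM, STR, ID, STAR, LPAREN, ID]

Answer: ID NUM STR ID STAR LPAREN ID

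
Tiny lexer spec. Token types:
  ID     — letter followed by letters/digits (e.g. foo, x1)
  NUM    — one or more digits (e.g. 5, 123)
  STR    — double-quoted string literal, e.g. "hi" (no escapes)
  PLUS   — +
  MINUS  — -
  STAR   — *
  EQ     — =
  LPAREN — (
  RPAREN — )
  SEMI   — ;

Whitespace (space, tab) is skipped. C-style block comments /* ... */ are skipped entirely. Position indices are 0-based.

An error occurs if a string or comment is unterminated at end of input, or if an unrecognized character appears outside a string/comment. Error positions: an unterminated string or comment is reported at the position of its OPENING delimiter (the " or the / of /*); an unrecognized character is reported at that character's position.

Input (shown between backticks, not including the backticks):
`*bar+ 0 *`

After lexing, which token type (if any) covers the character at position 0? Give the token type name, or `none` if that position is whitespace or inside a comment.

pos=0: emit STAR '*'
pos=1: emit ID 'bar' (now at pos=4)
pos=4: emit PLUS '+'
pos=6: emit NUM '0' (now at pos=7)
pos=8: emit STAR '*'
DONE. 5 tokens: [STAR, ID, PLUS, NUM, STAR]
Position 0: char is '*' -> STAR

Answer: STAR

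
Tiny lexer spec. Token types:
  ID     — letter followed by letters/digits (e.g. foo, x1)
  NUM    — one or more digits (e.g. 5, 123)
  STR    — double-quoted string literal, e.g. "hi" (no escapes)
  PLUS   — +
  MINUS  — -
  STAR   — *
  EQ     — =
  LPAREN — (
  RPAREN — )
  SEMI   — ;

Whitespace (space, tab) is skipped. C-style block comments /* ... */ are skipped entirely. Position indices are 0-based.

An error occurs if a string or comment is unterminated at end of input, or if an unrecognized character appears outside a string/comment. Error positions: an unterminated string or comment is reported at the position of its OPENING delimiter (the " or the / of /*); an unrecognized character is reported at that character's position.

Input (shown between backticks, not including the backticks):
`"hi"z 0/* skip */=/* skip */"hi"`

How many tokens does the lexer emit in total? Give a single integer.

Answer: 5

Derivation:
pos=0: enter STRING mode
pos=0: emit STR "hi" (now at pos=4)
pos=4: emit ID 'z' (now at pos=5)
pos=6: emit NUM '0' (now at pos=7)
pos=7: enter COMMENT mode (saw '/*')
exit COMMENT mode (now at pos=17)
pos=17: emit EQ '='
pos=18: enter COMMENT mode (saw '/*')
exit COMMENT mode (now at pos=28)
pos=28: enter STRING mode
pos=28: emit STR "hi" (now at pos=32)
DONE. 5 tokens: [STR, ID, NUM, EQ, STR]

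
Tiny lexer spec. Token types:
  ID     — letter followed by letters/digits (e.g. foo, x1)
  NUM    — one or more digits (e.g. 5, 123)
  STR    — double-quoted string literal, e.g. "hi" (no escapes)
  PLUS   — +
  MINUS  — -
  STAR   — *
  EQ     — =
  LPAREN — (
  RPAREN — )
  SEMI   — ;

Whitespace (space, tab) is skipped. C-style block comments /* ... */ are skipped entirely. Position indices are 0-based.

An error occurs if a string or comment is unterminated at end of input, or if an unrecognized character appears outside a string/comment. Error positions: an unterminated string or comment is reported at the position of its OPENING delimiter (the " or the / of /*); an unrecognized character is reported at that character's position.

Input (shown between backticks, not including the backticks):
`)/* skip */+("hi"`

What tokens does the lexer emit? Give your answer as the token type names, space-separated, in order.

Answer: RPAREN PLUS LPAREN STR

Derivation:
pos=0: emit RPAREN ')'
pos=1: enter COMMENT mode (saw '/*')
exit COMMENT mode (now at pos=11)
pos=11: emit PLUS '+'
pos=12: emit LPAREN '('
pos=13: enter STRING mode
pos=13: emit STR "hi" (now at pos=17)
DONE. 4 tokens: [RPAREN, PLUS, LPAREN, STR]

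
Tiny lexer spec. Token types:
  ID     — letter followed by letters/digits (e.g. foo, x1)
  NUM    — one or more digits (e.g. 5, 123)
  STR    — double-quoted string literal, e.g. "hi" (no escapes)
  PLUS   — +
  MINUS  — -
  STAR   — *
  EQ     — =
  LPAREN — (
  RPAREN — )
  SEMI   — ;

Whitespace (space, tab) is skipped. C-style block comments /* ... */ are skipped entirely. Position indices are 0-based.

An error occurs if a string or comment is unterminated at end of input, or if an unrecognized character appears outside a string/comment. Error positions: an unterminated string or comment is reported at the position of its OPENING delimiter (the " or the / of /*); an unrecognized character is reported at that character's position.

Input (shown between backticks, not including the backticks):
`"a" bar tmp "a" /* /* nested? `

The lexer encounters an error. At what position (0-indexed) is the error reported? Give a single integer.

pos=0: enter STRING mode
pos=0: emit STR "a" (now at pos=3)
pos=4: emit ID 'bar' (now at pos=7)
pos=8: emit ID 'tmp' (now at pos=11)
pos=12: enter STRING mode
pos=12: emit STR "a" (now at pos=15)
pos=16: enter COMMENT mode (saw '/*')
pos=16: ERROR — unterminated comment (reached EOF)

Answer: 16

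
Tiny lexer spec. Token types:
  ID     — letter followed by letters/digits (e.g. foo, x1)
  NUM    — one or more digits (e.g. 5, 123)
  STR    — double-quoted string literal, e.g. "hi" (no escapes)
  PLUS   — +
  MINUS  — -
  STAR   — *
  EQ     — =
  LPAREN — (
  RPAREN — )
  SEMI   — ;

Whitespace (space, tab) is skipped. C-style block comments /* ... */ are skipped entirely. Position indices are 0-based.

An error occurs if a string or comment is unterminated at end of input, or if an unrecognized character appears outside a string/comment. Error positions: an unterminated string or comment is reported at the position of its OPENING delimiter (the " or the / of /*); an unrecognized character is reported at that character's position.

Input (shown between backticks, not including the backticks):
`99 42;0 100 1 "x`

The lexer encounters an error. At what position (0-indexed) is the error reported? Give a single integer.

Answer: 14

Derivation:
pos=0: emit NUM '99' (now at pos=2)
pos=3: emit NUM '42' (now at pos=5)
pos=5: emit SEMI ';'
pos=6: emit NUM '0' (now at pos=7)
pos=8: emit NUM '100' (now at pos=11)
pos=12: emit NUM '1' (now at pos=13)
pos=14: enter STRING mode
pos=14: ERROR — unterminated string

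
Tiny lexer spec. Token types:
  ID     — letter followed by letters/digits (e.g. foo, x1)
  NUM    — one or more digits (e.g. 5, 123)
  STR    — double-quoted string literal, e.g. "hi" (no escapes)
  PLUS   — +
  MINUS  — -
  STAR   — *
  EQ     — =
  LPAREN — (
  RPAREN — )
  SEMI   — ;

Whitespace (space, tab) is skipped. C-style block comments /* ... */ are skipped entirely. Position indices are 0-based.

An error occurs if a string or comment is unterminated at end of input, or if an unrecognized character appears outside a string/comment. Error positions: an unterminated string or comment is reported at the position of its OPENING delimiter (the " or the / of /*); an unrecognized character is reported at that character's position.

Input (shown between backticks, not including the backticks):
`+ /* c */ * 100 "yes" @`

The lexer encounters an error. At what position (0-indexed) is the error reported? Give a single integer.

pos=0: emit PLUS '+'
pos=2: enter COMMENT mode (saw '/*')
exit COMMENT mode (now at pos=9)
pos=10: emit STAR '*'
pos=12: emit NUM '100' (now at pos=15)
pos=16: enter STRING mode
pos=16: emit STR "yes" (now at pos=21)
pos=22: ERROR — unrecognized char '@'

Answer: 22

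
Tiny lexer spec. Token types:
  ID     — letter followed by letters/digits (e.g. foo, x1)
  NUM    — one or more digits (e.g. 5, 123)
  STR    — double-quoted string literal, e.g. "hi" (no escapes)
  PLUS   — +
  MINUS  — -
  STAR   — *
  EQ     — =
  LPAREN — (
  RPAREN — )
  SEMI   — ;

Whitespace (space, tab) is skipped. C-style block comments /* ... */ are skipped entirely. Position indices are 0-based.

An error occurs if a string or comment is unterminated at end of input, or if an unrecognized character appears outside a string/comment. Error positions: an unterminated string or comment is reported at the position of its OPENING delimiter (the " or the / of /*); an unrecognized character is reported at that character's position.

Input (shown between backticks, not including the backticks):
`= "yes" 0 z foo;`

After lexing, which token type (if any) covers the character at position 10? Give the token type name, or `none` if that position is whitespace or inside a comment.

pos=0: emit EQ '='
pos=2: enter STRING mode
pos=2: emit STR "yes" (now at pos=7)
pos=8: emit NUM '0' (now at pos=9)
pos=10: emit ID 'z' (now at pos=11)
pos=12: emit ID 'foo' (now at pos=15)
pos=15: emit SEMI ';'
DONE. 6 tokens: [EQ, STR, NUM, ID, ID, SEMI]
Position 10: char is 'z' -> ID

Answer: ID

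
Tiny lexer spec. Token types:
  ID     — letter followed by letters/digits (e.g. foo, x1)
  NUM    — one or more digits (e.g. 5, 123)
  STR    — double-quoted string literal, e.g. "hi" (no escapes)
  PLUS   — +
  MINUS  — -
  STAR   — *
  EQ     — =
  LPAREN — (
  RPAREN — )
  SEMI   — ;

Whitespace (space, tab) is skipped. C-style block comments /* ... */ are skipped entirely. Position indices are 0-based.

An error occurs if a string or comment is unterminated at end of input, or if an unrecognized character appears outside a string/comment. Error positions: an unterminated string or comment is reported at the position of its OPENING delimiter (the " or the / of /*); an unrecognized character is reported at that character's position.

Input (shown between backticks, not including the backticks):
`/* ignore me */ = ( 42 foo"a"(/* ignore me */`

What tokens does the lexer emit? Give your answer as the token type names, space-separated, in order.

pos=0: enter COMMENT mode (saw '/*')
exit COMMENT mode (now at pos=15)
pos=16: emit EQ '='
pos=18: emit LPAREN '('
pos=20: emit NUM '42' (now at pos=22)
pos=23: emit ID 'foo' (now at pos=26)
pos=26: enter STRING mode
pos=26: emit STR "a" (now at pos=29)
pos=29: emit LPAREN '('
pos=30: enter COMMENT mode (saw '/*')
exit COMMENT mode (now at pos=45)
DONE. 6 tokens: [EQ, LPAREN, NUM, ID, STR, LPAREN]

Answer: EQ LPAREN NUM ID STR LPAREN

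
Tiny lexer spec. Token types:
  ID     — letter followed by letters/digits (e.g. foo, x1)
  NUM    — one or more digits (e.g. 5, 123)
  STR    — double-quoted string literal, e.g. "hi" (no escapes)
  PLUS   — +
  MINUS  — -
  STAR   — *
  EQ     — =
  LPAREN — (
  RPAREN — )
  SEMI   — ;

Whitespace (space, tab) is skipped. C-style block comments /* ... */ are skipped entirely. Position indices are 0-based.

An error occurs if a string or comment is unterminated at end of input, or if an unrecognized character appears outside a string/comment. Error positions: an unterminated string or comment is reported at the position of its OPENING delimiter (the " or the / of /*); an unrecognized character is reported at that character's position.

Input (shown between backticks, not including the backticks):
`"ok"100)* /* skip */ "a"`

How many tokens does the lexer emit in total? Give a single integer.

pos=0: enter STRING mode
pos=0: emit STR "ok" (now at pos=4)
pos=4: emit NUM '100' (now at pos=7)
pos=7: emit RPAREN ')'
pos=8: emit STAR '*'
pos=10: enter COMMENT mode (saw '/*')
exit COMMENT mode (now at pos=20)
pos=21: enter STRING mode
pos=21: emit STR "a" (now at pos=24)
DONE. 5 tokens: [STR, NUM, RPAREN, STAR, STR]

Answer: 5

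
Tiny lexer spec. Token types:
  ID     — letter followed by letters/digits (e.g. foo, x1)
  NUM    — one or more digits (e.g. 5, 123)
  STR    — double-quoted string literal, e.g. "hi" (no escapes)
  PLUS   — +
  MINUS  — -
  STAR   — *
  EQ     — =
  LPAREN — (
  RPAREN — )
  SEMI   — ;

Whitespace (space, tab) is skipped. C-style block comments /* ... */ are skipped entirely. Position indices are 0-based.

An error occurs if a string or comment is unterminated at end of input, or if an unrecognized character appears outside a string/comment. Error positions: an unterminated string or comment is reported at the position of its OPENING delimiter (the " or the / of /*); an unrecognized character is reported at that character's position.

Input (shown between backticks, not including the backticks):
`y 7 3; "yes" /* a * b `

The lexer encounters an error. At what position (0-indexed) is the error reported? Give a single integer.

pos=0: emit ID 'y' (now at pos=1)
pos=2: emit NUM '7' (now at pos=3)
pos=4: emit NUM '3' (now at pos=5)
pos=5: emit SEMI ';'
pos=7: enter STRING mode
pos=7: emit STR "yes" (now at pos=12)
pos=13: enter COMMENT mode (saw '/*')
pos=13: ERROR — unterminated comment (reached EOF)

Answer: 13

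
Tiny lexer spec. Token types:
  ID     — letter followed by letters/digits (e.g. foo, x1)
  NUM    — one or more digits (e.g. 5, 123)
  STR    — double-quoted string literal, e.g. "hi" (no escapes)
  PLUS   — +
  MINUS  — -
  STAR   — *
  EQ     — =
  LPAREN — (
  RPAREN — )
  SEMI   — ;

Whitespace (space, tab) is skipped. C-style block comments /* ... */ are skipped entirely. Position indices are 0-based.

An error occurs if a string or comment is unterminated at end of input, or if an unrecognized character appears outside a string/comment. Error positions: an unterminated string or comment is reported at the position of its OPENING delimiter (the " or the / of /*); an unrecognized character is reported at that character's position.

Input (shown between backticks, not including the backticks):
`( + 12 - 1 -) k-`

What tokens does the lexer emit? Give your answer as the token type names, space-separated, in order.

Answer: LPAREN PLUS NUM MINUS NUM MINUS RPAREN ID MINUS

Derivation:
pos=0: emit LPAREN '('
pos=2: emit PLUS '+'
pos=4: emit NUM '12' (now at pos=6)
pos=7: emit MINUS '-'
pos=9: emit NUM '1' (now at pos=10)
pos=11: emit MINUS '-'
pos=12: emit RPAREN ')'
pos=14: emit ID 'k' (now at pos=15)
pos=15: emit MINUS '-'
DONE. 9 tokens: [LPAREN, PLUS, NUM, MINUS, NUM, MINUS, RPAREN, ID, MINUS]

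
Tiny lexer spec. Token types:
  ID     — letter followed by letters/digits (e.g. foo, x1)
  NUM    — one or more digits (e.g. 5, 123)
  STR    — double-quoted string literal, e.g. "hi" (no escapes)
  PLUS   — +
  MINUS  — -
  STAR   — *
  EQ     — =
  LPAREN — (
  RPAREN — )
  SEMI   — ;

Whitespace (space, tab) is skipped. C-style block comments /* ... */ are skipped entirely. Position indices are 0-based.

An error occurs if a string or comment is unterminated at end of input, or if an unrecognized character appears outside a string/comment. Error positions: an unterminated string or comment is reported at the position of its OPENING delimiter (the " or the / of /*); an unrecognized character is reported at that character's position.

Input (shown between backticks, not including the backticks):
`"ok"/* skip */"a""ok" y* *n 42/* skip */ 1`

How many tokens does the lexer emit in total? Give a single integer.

pos=0: enter STRING mode
pos=0: emit STR "ok" (now at pos=4)
pos=4: enter COMMENT mode (saw '/*')
exit COMMENT mode (now at pos=14)
pos=14: enter STRING mode
pos=14: emit STR "a" (now at pos=17)
pos=17: enter STRING mode
pos=17: emit STR "ok" (now at pos=21)
pos=22: emit ID 'y' (now at pos=23)
pos=23: emit STAR '*'
pos=25: emit STAR '*'
pos=26: emit ID 'n' (now at pos=27)
pos=28: emit NUM '42' (now at pos=30)
pos=30: enter COMMENT mode (saw '/*')
exit COMMENT mode (now at pos=40)
pos=41: emit NUM '1' (now at pos=42)
DONE. 9 tokens: [STR, STR, STR, ID, STAR, STAR, ID, NUM, NUM]

Answer: 9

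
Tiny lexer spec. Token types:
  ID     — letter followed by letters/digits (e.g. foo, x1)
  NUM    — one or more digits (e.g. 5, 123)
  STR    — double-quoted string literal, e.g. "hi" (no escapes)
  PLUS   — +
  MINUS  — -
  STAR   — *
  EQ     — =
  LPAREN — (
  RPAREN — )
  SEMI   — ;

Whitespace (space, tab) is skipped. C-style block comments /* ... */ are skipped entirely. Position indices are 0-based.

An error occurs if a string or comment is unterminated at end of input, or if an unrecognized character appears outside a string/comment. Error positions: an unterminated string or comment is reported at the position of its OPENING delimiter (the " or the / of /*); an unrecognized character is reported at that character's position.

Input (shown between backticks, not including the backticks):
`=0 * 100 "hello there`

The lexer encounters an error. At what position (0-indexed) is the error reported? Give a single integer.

pos=0: emit EQ '='
pos=1: emit NUM '0' (now at pos=2)
pos=3: emit STAR '*'
pos=5: emit NUM '100' (now at pos=8)
pos=9: enter STRING mode
pos=9: ERROR — unterminated string

Answer: 9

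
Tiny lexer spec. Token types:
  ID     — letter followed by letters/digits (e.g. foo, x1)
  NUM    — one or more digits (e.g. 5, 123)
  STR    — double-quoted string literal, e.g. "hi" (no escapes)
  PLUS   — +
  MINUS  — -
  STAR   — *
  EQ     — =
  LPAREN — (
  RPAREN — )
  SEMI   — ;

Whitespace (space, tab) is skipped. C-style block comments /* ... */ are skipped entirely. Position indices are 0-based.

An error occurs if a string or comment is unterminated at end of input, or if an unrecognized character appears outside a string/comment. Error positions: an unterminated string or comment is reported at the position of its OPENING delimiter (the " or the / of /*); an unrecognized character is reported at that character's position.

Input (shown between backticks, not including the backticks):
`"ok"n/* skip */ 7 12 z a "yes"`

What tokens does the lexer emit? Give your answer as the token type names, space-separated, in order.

Answer: STR ID NUM NUM ID ID STR

Derivation:
pos=0: enter STRING mode
pos=0: emit STR "ok" (now at pos=4)
pos=4: emit ID 'n' (now at pos=5)
pos=5: enter COMMENT mode (saw '/*')
exit COMMENT mode (now at pos=15)
pos=16: emit NUM '7' (now at pos=17)
pos=18: emit NUM '12' (now at pos=20)
pos=21: emit ID 'z' (now at pos=22)
pos=23: emit ID 'a' (now at pos=24)
pos=25: enter STRING mode
pos=25: emit STR "yes" (now at pos=30)
DONE. 7 tokens: [STR, ID, NUM, NUM, ID, ID, STR]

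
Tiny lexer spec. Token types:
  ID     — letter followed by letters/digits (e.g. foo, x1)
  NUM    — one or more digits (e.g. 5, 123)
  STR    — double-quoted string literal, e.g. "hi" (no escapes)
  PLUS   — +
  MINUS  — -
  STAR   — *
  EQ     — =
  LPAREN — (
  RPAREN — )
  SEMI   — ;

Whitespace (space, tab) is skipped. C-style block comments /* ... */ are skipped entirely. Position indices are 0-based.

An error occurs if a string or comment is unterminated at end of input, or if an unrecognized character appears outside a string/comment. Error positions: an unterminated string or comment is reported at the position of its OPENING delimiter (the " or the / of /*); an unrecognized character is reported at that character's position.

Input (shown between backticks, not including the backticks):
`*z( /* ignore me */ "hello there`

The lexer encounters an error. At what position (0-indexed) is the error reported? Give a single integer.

pos=0: emit STAR '*'
pos=1: emit ID 'z' (now at pos=2)
pos=2: emit LPAREN '('
pos=4: enter COMMENT mode (saw '/*')
exit COMMENT mode (now at pos=19)
pos=20: enter STRING mode
pos=20: ERROR — unterminated string

Answer: 20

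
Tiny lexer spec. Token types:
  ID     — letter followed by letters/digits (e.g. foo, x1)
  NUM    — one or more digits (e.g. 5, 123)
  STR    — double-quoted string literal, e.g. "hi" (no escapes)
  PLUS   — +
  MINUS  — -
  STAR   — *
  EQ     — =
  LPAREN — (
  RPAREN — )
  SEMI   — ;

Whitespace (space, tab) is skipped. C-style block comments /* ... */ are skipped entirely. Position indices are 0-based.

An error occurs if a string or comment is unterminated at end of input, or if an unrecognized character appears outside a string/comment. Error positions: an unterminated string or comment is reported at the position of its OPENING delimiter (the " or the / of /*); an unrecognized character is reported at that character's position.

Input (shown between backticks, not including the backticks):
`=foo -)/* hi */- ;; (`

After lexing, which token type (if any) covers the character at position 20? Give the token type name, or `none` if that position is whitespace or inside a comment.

pos=0: emit EQ '='
pos=1: emit ID 'foo' (now at pos=4)
pos=5: emit MINUS '-'
pos=6: emit RPAREN ')'
pos=7: enter COMMENT mode (saw '/*')
exit COMMENT mode (now at pos=15)
pos=15: emit MINUS '-'
pos=17: emit SEMI ';'
pos=18: emit SEMI ';'
pos=20: emit LPAREN '('
DONE. 8 tokens: [EQ, ID, MINUS, RPAREN, MINUS, SEMI, SEMI, LPAREN]
Position 20: char is '(' -> LPAREN

Answer: LPAREN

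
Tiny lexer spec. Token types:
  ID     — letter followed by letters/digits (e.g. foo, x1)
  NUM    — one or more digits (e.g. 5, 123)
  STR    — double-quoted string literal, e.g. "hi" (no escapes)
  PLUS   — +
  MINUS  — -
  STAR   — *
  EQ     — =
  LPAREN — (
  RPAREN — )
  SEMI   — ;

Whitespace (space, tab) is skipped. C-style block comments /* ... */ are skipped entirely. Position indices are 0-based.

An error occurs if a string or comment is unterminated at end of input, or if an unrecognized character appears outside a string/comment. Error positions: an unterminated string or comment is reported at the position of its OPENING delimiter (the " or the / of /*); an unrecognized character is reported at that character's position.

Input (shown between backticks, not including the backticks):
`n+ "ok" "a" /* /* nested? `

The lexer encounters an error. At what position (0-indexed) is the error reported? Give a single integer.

Answer: 12

Derivation:
pos=0: emit ID 'n' (now at pos=1)
pos=1: emit PLUS '+'
pos=3: enter STRING mode
pos=3: emit STR "ok" (now at pos=7)
pos=8: enter STRING mode
pos=8: emit STR "a" (now at pos=11)
pos=12: enter COMMENT mode (saw '/*')
pos=12: ERROR — unterminated comment (reached EOF)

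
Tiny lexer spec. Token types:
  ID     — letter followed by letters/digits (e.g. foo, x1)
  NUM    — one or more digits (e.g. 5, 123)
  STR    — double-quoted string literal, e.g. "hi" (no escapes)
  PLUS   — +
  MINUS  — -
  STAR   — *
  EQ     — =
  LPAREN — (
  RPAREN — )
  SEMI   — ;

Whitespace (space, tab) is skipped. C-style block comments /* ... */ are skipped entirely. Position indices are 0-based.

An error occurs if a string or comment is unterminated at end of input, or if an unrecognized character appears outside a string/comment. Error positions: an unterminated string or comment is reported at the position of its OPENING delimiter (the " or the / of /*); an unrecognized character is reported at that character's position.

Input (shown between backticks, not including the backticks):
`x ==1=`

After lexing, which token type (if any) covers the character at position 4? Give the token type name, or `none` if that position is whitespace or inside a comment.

pos=0: emit ID 'x' (now at pos=1)
pos=2: emit EQ '='
pos=3: emit EQ '='
pos=4: emit NUM '1' (now at pos=5)
pos=5: emit EQ '='
DONE. 5 tokens: [ID, EQ, EQ, NUM, EQ]
Position 4: char is '1' -> NUM

Answer: NUM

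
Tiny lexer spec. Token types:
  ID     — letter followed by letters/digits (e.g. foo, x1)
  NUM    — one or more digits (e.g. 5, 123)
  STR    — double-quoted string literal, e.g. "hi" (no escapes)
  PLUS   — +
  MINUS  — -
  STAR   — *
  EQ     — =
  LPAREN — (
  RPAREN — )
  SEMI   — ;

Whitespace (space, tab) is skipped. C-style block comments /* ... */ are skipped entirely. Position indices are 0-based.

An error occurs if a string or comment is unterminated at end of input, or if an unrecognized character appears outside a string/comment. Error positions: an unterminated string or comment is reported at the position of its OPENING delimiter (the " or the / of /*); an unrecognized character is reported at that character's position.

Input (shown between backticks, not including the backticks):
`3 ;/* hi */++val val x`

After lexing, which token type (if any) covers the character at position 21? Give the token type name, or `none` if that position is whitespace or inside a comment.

pos=0: emit NUM '3' (now at pos=1)
pos=2: emit SEMI ';'
pos=3: enter COMMENT mode (saw '/*')
exit COMMENT mode (now at pos=11)
pos=11: emit PLUS '+'
pos=12: emit PLUS '+'
pos=13: emit ID 'val' (now at pos=16)
pos=17: emit ID 'val' (now at pos=20)
pos=21: emit ID 'x' (now at pos=22)
DONE. 7 tokens: [NUM, SEMI, PLUS, PLUS, ID, ID, ID]
Position 21: char is 'x' -> ID

Answer: ID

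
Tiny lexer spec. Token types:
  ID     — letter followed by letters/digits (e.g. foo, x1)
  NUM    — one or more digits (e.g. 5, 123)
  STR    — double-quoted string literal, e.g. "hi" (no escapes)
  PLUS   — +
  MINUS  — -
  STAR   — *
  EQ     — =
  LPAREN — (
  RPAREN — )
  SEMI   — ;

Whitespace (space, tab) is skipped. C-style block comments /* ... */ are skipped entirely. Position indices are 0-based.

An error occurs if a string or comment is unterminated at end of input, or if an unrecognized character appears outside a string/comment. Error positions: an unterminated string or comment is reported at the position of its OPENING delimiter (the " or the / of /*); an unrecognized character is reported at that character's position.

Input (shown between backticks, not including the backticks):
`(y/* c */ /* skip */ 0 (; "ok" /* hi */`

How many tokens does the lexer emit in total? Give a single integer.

Answer: 6

Derivation:
pos=0: emit LPAREN '('
pos=1: emit ID 'y' (now at pos=2)
pos=2: enter COMMENT mode (saw '/*')
exit COMMENT mode (now at pos=9)
pos=10: enter COMMENT mode (saw '/*')
exit COMMENT mode (now at pos=20)
pos=21: emit NUM '0' (now at pos=22)
pos=23: emit LPAREN '('
pos=24: emit SEMI ';'
pos=26: enter STRING mode
pos=26: emit STR "ok" (now at pos=30)
pos=31: enter COMMENT mode (saw '/*')
exit COMMENT mode (now at pos=39)
DONE. 6 tokens: [LPAREN, ID, NUM, LPAREN, SEMI, STR]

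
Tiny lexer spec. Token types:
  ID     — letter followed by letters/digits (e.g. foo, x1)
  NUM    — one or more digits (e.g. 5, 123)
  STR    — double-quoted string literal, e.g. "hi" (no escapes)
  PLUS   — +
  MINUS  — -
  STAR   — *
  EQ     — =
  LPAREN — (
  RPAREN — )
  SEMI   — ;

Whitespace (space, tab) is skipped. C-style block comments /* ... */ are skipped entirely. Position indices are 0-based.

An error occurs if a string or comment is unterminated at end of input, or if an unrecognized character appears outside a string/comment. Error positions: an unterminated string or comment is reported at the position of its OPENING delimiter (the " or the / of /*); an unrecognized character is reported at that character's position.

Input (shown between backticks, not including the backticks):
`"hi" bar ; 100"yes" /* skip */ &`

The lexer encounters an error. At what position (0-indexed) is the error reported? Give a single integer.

Answer: 31

Derivation:
pos=0: enter STRING mode
pos=0: emit STR "hi" (now at pos=4)
pos=5: emit ID 'bar' (now at pos=8)
pos=9: emit SEMI ';'
pos=11: emit NUM '100' (now at pos=14)
pos=14: enter STRING mode
pos=14: emit STR "yes" (now at pos=19)
pos=20: enter COMMENT mode (saw '/*')
exit COMMENT mode (now at pos=30)
pos=31: ERROR — unrecognized char '&'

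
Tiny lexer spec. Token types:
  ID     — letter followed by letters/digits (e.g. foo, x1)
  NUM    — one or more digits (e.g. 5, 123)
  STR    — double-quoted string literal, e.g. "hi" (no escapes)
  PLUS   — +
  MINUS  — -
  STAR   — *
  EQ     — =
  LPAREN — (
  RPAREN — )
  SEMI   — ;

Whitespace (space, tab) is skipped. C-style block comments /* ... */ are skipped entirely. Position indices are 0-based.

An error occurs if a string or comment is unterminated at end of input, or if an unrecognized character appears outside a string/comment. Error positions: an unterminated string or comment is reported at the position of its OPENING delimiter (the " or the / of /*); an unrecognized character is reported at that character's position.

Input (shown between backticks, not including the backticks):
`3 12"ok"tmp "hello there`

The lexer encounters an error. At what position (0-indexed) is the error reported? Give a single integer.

Answer: 12

Derivation:
pos=0: emit NUM '3' (now at pos=1)
pos=2: emit NUM '12' (now at pos=4)
pos=4: enter STRING mode
pos=4: emit STR "ok" (now at pos=8)
pos=8: emit ID 'tmp' (now at pos=11)
pos=12: enter STRING mode
pos=12: ERROR — unterminated string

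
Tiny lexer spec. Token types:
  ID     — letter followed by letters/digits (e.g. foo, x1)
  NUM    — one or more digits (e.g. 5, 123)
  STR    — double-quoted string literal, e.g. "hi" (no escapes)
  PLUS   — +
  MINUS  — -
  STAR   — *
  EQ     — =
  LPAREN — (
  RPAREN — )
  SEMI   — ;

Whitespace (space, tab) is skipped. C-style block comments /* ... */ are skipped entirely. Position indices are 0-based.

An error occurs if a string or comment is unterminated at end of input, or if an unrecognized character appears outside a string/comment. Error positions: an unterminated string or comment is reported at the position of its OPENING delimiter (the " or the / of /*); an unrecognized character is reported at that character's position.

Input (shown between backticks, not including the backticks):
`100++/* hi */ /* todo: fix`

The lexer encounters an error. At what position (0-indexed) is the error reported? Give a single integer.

pos=0: emit NUM '100' (now at pos=3)
pos=3: emit PLUS '+'
pos=4: emit PLUS '+'
pos=5: enter COMMENT mode (saw '/*')
exit COMMENT mode (now at pos=13)
pos=14: enter COMMENT mode (saw '/*')
pos=14: ERROR — unterminated comment (reached EOF)

Answer: 14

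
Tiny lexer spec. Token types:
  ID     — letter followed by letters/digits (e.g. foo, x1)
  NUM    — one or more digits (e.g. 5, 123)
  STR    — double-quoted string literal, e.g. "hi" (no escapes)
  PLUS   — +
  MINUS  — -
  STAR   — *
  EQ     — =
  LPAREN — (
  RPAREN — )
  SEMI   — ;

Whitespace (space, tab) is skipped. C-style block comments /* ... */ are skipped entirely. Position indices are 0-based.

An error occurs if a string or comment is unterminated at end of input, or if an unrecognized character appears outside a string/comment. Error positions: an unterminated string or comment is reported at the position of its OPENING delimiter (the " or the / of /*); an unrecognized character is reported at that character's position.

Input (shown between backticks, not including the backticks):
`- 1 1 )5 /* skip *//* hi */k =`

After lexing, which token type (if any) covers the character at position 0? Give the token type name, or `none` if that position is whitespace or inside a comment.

Answer: MINUS

Derivation:
pos=0: emit MINUS '-'
pos=2: emit NUM '1' (now at pos=3)
pos=4: emit NUM '1' (now at pos=5)
pos=6: emit RPAREN ')'
pos=7: emit NUM '5' (now at pos=8)
pos=9: enter COMMENT mode (saw '/*')
exit COMMENT mode (now at pos=19)
pos=19: enter COMMENT mode (saw '/*')
exit COMMENT mode (now at pos=27)
pos=27: emit ID 'k' (now at pos=28)
pos=29: emit EQ '='
DONE. 7 tokens: [MINUS, NUM, NUM, RPAREN, NUM, ID, EQ]
Position 0: char is '-' -> MINUS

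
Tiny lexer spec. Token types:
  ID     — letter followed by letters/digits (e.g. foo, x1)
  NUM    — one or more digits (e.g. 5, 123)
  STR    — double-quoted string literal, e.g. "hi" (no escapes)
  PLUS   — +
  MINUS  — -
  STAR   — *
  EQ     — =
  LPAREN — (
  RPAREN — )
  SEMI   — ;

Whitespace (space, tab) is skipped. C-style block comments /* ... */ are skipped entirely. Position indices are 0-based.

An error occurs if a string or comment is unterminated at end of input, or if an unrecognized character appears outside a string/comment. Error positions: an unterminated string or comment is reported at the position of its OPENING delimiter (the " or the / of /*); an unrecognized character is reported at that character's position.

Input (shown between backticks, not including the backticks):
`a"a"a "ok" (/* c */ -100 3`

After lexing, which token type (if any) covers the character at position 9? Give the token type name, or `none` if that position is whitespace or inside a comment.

pos=0: emit ID 'a' (now at pos=1)
pos=1: enter STRING mode
pos=1: emit STR "a" (now at pos=4)
pos=4: emit ID 'a' (now at pos=5)
pos=6: enter STRING mode
pos=6: emit STR "ok" (now at pos=10)
pos=11: emit LPAREN '('
pos=12: enter COMMENT mode (saw '/*')
exit COMMENT mode (now at pos=19)
pos=20: emit MINUS '-'
pos=21: emit NUM '100' (now at pos=24)
pos=25: emit NUM '3' (now at pos=26)
DONE. 8 tokens: [ID, STR, ID, STR, LPAREN, MINUS, NUM, NUM]
Position 9: char is '"' -> STR

Answer: STR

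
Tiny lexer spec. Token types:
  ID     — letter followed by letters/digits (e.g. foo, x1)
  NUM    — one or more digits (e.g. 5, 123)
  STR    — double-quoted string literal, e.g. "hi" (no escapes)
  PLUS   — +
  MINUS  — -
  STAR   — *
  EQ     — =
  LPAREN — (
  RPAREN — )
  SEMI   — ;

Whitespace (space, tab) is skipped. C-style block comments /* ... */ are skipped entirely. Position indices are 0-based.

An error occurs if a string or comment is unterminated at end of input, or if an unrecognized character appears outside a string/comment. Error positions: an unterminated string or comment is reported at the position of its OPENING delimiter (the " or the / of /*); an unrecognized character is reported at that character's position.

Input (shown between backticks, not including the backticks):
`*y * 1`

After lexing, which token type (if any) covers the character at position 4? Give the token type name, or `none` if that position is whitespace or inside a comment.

Answer: none

Derivation:
pos=0: emit STAR '*'
pos=1: emit ID 'y' (now at pos=2)
pos=3: emit STAR '*'
pos=5: emit NUM '1' (now at pos=6)
DONE. 4 tokens: [STAR, ID, STAR, NUM]
Position 4: char is ' ' -> none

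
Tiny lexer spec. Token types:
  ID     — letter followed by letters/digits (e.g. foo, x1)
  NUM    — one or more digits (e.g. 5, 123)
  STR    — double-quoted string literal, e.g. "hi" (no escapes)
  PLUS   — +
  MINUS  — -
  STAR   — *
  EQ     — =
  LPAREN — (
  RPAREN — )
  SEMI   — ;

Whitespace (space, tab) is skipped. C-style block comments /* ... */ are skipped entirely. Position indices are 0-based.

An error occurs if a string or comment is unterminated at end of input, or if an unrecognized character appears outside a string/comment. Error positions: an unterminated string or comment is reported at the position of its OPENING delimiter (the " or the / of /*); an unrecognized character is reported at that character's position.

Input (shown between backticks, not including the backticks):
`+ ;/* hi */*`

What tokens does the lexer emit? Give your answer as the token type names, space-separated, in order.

Answer: PLUS SEMI STAR

Derivation:
pos=0: emit PLUS '+'
pos=2: emit SEMI ';'
pos=3: enter COMMENT mode (saw '/*')
exit COMMENT mode (now at pos=11)
pos=11: emit STAR '*'
DONE. 3 tokens: [PLUS, SEMI, STAR]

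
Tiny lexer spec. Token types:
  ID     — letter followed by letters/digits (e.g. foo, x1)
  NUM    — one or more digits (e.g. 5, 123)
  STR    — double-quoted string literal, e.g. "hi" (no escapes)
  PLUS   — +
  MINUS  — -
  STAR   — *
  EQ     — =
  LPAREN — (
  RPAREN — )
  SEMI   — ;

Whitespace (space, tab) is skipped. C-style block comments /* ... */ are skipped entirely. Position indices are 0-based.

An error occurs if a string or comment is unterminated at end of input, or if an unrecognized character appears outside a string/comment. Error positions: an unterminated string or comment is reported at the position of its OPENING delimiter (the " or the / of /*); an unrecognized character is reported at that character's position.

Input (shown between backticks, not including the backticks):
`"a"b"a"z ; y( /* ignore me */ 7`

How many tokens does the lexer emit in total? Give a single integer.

Answer: 8

Derivation:
pos=0: enter STRING mode
pos=0: emit STR "a" (now at pos=3)
pos=3: emit ID 'b' (now at pos=4)
pos=4: enter STRING mode
pos=4: emit STR "a" (now at pos=7)
pos=7: emit ID 'z' (now at pos=8)
pos=9: emit SEMI ';'
pos=11: emit ID 'y' (now at pos=12)
pos=12: emit LPAREN '('
pos=14: enter COMMENT mode (saw '/*')
exit COMMENT mode (now at pos=29)
pos=30: emit NUM '7' (now at pos=31)
DONE. 8 tokens: [STR, ID, STR, ID, SEMI, ID, LPAREN, NUM]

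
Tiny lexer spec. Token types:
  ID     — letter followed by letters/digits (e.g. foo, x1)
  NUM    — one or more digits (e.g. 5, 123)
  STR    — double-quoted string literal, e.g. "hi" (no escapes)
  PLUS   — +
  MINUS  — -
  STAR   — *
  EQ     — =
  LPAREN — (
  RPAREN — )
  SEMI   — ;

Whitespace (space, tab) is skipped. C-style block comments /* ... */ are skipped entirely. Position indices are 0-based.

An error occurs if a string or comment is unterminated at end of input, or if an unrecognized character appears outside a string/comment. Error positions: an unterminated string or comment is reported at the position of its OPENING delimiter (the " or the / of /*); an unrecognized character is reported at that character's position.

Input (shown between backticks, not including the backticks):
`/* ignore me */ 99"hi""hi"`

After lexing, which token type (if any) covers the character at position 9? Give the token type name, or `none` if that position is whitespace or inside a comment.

Answer: none

Derivation:
pos=0: enter COMMENT mode (saw '/*')
exit COMMENT mode (now at pos=15)
pos=16: emit NUM '99' (now at pos=18)
pos=18: enter STRING mode
pos=18: emit STR "hi" (now at pos=22)
pos=22: enter STRING mode
pos=22: emit STR "hi" (now at pos=26)
DONE. 3 tokens: [NUM, STR, STR]
Position 9: char is ' ' -> none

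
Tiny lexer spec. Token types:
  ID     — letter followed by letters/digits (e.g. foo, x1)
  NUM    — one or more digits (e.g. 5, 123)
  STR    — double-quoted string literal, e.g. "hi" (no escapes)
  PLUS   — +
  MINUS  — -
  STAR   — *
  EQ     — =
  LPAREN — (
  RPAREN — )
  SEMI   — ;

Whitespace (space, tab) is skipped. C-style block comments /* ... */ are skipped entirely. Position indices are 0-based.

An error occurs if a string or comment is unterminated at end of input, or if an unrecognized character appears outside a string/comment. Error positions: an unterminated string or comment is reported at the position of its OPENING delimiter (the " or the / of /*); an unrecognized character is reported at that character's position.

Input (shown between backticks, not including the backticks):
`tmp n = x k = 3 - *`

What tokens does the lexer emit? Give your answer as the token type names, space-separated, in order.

pos=0: emit ID 'tmp' (now at pos=3)
pos=4: emit ID 'n' (now at pos=5)
pos=6: emit EQ '='
pos=8: emit ID 'x' (now at pos=9)
pos=10: emit ID 'k' (now at pos=11)
pos=12: emit EQ '='
pos=14: emit NUM '3' (now at pos=15)
pos=16: emit MINUS '-'
pos=18: emit STAR '*'
DONE. 9 tokens: [ID, ID, EQ, ID, ID, EQ, NUM, MINUS, STAR]

Answer: ID ID EQ ID ID EQ NUM MINUS STAR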